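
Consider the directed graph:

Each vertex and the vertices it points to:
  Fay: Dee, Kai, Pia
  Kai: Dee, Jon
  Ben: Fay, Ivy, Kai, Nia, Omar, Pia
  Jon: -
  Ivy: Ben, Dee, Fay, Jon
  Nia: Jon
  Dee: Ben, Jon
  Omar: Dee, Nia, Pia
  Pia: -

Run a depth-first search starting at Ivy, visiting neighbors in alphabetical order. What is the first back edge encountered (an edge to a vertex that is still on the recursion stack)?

Dee→Ben

DFS from Ivy (visiting neighbors in alphabetical order); mark gray on enter, black on exit:
Ivy gray
  Ben gray
    Fay gray
      Dee gray
        Dee→Ben: Ben is gray → back edge
First back edge: Dee → Ben.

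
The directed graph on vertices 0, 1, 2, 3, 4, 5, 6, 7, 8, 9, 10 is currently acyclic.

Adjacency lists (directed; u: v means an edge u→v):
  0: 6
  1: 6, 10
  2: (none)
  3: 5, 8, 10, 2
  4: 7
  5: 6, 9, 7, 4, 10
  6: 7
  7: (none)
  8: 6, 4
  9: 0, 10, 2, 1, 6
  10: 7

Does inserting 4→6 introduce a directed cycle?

No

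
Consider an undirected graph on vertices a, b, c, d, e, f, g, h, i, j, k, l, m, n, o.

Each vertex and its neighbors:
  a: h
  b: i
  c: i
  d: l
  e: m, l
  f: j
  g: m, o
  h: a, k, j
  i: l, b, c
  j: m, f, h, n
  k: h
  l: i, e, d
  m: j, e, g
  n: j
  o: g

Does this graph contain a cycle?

DFS, tracking each vertex's parent; an edge to a visited non-parent vertex closes a cycle.
Start from e:
visit e (parent –)
  visit m (parent e)
    visit j (parent m)
      j–m: parent, skip
      visit f (parent j)
        f–j: parent, skip
      visit h (parent j)
        visit a (parent h)
          a–h: parent, skip
        visit k (parent h)
          k–h: parent, skip
        h–j: parent, skip
      visit n (parent j)
        n–j: parent, skip
    m–e: parent, skip
    visit g (parent m)
      g–m: parent, skip
      visit o (parent g)
        o–g: parent, skip
  visit l (parent e)
    visit i (parent l)
      i–l: parent, skip
      visit b (parent i)
        b–i: parent, skip
      visit c (parent i)
        c–i: parent, skip
    l–e: parent, skip
    visit d (parent l)
      d–l: parent, skip
No non-parent visited neighbor found — the graph is a forest.

No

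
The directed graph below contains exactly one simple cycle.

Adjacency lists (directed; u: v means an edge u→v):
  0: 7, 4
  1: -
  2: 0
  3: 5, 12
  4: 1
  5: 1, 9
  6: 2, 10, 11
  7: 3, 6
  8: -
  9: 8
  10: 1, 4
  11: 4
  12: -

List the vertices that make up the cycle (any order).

0, 2, 6, 7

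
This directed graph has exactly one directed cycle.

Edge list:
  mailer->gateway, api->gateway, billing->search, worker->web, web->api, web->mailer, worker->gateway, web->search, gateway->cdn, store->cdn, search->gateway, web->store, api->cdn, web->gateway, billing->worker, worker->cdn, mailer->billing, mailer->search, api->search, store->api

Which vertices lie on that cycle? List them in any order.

DFS with gray/black marking from web:
web gray
  api gray
    cdn gray
    cdn black
    search gray
      gateway gray
        gateway→cdn: cdn black — skip
      gateway black
    search black
    api→gateway: gateway black — skip
  api black
  web→search: search black — skip
  web→gateway: gateway black — skip
  mailer gray
    mailer→search: search black — skip
    billing gray
      billing→search: search black — skip
      worker gray
        worker→cdn: cdn black — skip
        worker→gateway: gateway black — skip
        worker→web: web is gray → back edge
Back edge closes the cycle web → mailer → billing → worker → web; its vertices are {web, mailer, worker, billing}.

web, mailer, worker, billing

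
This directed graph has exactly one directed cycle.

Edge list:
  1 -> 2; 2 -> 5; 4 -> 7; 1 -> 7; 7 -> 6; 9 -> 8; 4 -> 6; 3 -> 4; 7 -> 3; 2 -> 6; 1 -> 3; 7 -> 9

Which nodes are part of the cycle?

3, 4, 7

DFS with gray/black marking from 3:
3 gray
  4 gray
    6 gray
    6 black
    7 gray
      9 gray
        8 gray
        8 black
      9 black
      7→3: 3 is gray → back edge
Back edge closes the cycle 3 → 4 → 7 → 3; its vertices are {3, 4, 7}.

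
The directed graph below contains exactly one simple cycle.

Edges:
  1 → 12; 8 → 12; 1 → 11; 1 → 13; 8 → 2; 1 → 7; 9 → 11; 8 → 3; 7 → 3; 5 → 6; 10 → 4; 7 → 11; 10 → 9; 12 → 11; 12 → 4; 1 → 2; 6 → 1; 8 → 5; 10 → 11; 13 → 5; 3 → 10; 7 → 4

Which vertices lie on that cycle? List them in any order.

1, 5, 6, 13

DFS with gray/black marking from 5:
5 gray
  6 gray
    1 gray
      7 gray
        11 gray
        11 black
        3 gray
          10 gray
            4 gray
            4 black
            10→11: 11 black — skip
            9 gray
              9→11: 11 black — skip
            9 black
          10 black
        3 black
        7→4: 4 black — skip
      7 black
      2 gray
      2 black
      13 gray
        13→5: 5 is gray → back edge
Back edge closes the cycle 5 → 6 → 1 → 13 → 5; its vertices are {1, 5, 6, 13}.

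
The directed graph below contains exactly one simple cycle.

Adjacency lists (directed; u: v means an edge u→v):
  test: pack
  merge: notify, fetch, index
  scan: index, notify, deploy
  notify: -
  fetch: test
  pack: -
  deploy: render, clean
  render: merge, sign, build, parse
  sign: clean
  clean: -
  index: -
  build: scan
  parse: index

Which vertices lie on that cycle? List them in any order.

scan, build, deploy, render

DFS with gray/black marking from render:
render gray
  merge gray
    notify gray
    notify black
    fetch gray
      test gray
        pack gray
        pack black
      test black
    fetch black
    index gray
    index black
  merge black
  sign gray
    clean gray
    clean black
  sign black
  build gray
    scan gray
      scan→index: index black — skip
      scan→notify: notify black — skip
      deploy gray
        deploy→render: render is gray → back edge
Back edge closes the cycle render → build → scan → deploy → render; its vertices are {scan, build, deploy, render}.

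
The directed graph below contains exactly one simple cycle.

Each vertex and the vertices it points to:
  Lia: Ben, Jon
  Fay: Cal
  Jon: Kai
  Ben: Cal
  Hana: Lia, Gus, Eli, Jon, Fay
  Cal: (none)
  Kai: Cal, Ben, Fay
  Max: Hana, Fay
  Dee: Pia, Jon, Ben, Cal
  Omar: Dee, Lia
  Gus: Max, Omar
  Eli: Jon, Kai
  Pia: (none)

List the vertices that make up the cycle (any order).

DFS with gray/black marking from Gus:
Gus gray
  Max gray
    Hana gray
      Lia gray
        Ben gray
          Cal gray
          Cal black
        Ben black
        Jon gray
          Kai gray
            Kai→Cal: Cal black — skip
            Kai→Ben: Ben black — skip
            Fay gray
              Fay→Cal: Cal black — skip
            Fay black
          Kai black
        Jon black
      Lia black
      Hana→Gus: Gus is gray → back edge
Back edge closes the cycle Gus → Max → Hana → Gus; its vertices are {Gus, Max, Hana}.

Gus, Max, Hana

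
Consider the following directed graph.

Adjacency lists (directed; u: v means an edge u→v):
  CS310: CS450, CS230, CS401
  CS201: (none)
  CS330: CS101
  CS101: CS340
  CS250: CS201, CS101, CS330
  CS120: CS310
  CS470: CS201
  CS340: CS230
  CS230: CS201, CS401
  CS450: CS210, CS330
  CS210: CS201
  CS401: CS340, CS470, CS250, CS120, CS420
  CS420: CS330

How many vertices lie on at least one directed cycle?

A vertex is on a directed cycle iff it belongs to a strongly connected component of size ≥ 2 (or has a self-loop).
The vertices on cycles are {CS101, CS120, CS230, CS250, CS310, CS330, CS340, CS401, CS420, CS450} — 10 in total.

10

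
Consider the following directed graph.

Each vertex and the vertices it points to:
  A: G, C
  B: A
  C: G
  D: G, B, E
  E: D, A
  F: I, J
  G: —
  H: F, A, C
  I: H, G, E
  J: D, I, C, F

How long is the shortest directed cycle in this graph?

For each vertex v, BFS finds the shortest path from v back to v.
The shortest such closed walk is F → J → F, length 2.

2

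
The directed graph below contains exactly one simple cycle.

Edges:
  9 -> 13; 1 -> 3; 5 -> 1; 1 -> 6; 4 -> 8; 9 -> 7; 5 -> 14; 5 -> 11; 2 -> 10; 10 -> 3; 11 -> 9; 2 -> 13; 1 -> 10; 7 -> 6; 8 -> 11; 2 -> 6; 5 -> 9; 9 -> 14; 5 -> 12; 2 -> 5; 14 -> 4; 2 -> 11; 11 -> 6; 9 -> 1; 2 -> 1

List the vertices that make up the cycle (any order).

DFS with gray/black marking from 9:
9 gray
  13 gray
  13 black
  14 gray
    4 gray
      8 gray
        11 gray
          11→9: 9 is gray → back edge
Back edge closes the cycle 9 → 14 → 4 → 8 → 11 → 9; its vertices are {4, 8, 9, 11, 14}.

4, 8, 9, 11, 14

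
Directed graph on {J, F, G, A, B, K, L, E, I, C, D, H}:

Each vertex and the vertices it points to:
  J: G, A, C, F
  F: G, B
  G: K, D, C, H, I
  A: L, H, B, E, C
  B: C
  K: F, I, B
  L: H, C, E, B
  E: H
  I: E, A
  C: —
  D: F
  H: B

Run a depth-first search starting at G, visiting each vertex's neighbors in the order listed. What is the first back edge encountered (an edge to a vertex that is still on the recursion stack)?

DFS from G (visiting each vertex's neighbors in the order listed); mark gray on enter, black on exit:
G gray
  K gray
    F gray
      F→G: G is gray → back edge
First back edge: F → G.

F→G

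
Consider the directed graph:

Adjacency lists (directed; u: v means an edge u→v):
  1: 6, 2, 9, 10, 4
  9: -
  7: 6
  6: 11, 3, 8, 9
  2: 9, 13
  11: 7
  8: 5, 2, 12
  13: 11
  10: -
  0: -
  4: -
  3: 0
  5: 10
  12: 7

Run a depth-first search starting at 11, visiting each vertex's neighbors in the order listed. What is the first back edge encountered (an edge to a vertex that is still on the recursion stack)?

6->11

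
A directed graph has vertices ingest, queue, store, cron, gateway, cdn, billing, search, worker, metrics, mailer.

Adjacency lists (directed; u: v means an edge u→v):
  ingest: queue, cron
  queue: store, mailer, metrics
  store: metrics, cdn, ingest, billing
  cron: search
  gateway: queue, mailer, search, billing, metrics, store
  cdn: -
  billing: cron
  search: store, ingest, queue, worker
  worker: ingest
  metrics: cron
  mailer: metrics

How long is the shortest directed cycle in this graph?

3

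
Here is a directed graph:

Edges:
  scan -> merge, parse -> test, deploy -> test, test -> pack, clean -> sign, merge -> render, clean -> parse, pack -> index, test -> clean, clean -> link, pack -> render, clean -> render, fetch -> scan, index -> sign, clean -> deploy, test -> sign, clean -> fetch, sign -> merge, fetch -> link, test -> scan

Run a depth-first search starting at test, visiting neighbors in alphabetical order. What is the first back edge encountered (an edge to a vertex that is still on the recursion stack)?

deploy→test

DFS from test (visiting neighbors in alphabetical order); mark gray on enter, black on exit:
test gray
  clean gray
    deploy gray
      deploy→test: test is gray → back edge
First back edge: deploy → test.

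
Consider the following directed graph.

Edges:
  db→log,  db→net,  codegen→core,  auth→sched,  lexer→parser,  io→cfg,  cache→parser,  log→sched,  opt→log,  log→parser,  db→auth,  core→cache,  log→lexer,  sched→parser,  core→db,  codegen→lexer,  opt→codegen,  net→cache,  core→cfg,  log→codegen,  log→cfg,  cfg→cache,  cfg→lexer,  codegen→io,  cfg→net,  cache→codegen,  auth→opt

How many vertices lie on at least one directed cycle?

10

A vertex is on a directed cycle iff it belongs to a strongly connected component of size ≥ 2 (or has a self-loop).
The vertices on cycles are {db, io, cfg, log, net, opt, auth, core, cache, codegen} — 10 in total.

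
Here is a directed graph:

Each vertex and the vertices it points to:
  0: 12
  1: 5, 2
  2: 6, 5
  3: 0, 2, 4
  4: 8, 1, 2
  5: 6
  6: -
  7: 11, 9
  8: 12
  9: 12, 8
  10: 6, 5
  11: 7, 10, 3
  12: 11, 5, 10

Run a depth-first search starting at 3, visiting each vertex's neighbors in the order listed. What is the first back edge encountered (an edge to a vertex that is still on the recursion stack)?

7→11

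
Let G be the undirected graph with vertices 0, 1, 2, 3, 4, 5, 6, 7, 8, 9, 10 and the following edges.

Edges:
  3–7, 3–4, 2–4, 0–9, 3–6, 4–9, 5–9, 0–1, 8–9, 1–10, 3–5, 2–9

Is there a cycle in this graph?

Yes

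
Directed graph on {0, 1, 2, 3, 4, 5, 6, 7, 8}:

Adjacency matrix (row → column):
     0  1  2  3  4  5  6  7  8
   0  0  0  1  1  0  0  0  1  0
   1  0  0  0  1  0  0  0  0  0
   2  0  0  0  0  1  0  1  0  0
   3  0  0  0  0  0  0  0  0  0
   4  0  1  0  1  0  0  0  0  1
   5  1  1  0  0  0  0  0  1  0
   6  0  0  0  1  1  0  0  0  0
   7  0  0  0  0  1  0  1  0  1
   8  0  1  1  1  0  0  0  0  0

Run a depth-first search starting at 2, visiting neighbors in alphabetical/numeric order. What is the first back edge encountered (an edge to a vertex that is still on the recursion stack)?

DFS from 2 (visiting neighbors in alphabetical/numeric order); mark gray on enter, black on exit:
2 gray
  4 gray
    1 gray
      3 gray
      3 black
    1 black
    4→3: 3 black — skip
    8 gray
      8→1: 1 black — skip
      8→2: 2 is gray → back edge
First back edge: 8 → 2.

8->2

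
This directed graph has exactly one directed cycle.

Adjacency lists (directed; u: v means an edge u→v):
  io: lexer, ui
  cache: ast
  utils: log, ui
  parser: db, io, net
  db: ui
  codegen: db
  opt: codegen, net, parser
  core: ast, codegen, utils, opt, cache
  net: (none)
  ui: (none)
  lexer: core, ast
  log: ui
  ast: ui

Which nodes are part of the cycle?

io, opt, core, lexer, parser

DFS with gray/black marking from io:
io gray
  lexer gray
    core gray
      ast gray
        ui gray
        ui black
      ast black
      codegen gray
        db gray
          db→ui: ui black — skip
        db black
      codegen black
      utils gray
        log gray
          log→ui: ui black — skip
        log black
        utils→ui: ui black — skip
      utils black
      opt gray
        opt→codegen: codegen black — skip
        net gray
        net black
        parser gray
          parser→db: db black — skip
          parser→io: io is gray → back edge
Back edge closes the cycle io → lexer → core → opt → parser → io; its vertices are {io, opt, core, lexer, parser}.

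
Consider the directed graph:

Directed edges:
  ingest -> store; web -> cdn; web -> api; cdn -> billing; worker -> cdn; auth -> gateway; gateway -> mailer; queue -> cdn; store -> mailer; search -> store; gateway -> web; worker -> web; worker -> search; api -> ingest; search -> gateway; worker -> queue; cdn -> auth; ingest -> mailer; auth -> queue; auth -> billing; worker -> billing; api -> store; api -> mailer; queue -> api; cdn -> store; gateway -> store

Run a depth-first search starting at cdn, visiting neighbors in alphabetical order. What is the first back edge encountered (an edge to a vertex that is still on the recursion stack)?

web→cdn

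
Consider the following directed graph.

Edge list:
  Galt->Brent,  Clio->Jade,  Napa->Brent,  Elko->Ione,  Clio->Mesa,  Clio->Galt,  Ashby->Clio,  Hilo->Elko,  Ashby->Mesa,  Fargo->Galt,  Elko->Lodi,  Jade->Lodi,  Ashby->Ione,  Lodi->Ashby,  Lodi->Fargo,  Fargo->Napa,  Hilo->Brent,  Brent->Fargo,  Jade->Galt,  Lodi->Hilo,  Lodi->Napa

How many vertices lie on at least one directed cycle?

10

A vertex is on a directed cycle iff it belongs to a strongly connected component of size ≥ 2 (or has a self-loop).
The vertices on cycles are {Clio, Elko, Galt, Hilo, Jade, Lodi, Napa, Ashby, Brent, Fargo} — 10 in total.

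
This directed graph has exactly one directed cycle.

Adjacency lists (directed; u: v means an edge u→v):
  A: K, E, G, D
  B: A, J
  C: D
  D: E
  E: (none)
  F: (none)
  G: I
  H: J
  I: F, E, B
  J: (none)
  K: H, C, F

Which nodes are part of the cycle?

A, B, G, I

DFS with gray/black marking from B:
B gray
  A gray
    K gray
      H gray
        J gray
        J black
      H black
      C gray
        D gray
          E gray
          E black
        D black
      C black
      F gray
      F black
    K black
    A→E: E black — skip
    G gray
      I gray
        I→F: F black — skip
        I→E: E black — skip
        I→B: B is gray → back edge
Back edge closes the cycle B → A → G → I → B; its vertices are {A, B, G, I}.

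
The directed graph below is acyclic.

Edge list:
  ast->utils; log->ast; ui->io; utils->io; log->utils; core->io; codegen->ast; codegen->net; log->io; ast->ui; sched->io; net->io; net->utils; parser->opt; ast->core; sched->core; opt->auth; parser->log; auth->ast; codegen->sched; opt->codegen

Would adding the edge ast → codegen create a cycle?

Yes

Adding ast→codegen creates a cycle iff codegen can already reach ast.
Path from codegen: codegen → ast.
So codegen → … → ast → codegen is a cycle.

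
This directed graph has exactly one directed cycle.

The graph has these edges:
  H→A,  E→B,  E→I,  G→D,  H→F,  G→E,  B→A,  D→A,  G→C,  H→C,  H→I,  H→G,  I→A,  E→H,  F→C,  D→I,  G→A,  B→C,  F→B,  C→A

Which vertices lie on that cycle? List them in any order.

DFS with gray/black marking from E:
E gray
  H gray
    C gray
      A gray
      A black
    C black
    G gray
      D gray
        I gray
          I→A: A black — skip
        I black
        D→A: A black — skip
      D black
      G→E: E is gray → back edge
Back edge closes the cycle E → H → G → E; its vertices are {E, G, H}.

E, G, H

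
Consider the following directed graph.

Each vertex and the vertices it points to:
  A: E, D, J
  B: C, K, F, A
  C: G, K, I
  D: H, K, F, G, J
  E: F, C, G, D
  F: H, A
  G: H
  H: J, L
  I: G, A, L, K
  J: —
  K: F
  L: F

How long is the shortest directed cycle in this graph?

3

For each vertex v, BFS finds the shortest path from v back to v.
The shortest such closed walk is A → E → F → A, length 3.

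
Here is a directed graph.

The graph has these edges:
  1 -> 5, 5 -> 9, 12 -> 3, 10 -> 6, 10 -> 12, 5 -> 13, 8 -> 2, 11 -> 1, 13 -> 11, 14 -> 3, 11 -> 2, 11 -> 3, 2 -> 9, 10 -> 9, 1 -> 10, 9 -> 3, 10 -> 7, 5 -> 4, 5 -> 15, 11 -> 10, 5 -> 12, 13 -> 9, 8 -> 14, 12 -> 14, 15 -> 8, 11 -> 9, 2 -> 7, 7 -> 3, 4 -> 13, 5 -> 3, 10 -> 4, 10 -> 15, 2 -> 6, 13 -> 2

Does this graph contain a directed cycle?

Yes

DFS with white/gray/black marking, starting from 11:
11 gray
  10 gray
    6 gray
    6 black
    9 gray
      3 gray
      3 black
    9 black
    15 gray
      8 gray
        2 gray
          2→9: 9 black — skip
          2→6: 6 black — skip
          7 gray
            7→3: 3 black — skip
          7 black
        2 black
        14 gray
          14→3: 3 black — skip
        14 black
      8 black
    15 black
    4 gray
      13 gray
        13→9: 9 black — skip
        13→2: 2 black — skip
        13→11: 11 is gray → back edge
Back edge found, so a cycle exists: 11 → 10 → 4 → 13 → 11.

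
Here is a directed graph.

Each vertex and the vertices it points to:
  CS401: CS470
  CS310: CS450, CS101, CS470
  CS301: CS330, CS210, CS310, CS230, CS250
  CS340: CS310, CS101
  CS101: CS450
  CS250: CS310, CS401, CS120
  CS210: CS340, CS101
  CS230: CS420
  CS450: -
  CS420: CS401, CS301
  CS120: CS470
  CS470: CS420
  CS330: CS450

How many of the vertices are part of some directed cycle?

A vertex is on a directed cycle iff it belongs to a strongly connected component of size ≥ 2 (or has a self-loop).
The vertices on cycles are {CS120, CS210, CS230, CS250, CS301, CS310, CS340, CS401, CS420, CS470} — 10 in total.

10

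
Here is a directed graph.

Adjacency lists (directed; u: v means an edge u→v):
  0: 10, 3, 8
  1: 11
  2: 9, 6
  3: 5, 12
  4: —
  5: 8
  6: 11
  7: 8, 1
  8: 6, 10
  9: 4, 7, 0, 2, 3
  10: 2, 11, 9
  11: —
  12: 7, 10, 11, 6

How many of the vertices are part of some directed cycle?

9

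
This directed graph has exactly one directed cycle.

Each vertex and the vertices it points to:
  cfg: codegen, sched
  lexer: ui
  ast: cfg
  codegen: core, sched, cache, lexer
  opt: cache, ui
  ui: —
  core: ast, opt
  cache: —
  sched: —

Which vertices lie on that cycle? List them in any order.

ast, cfg, core, codegen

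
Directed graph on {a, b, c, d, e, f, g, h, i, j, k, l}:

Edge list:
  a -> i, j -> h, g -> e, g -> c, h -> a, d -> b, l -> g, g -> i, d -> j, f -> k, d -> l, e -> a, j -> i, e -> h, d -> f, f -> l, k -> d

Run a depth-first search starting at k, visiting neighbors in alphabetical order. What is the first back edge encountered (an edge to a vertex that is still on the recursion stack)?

f->k

DFS from k (visiting neighbors in alphabetical order); mark gray on enter, black on exit:
k gray
  d gray
    b gray
    b black
    f gray
      f→k: k is gray → back edge
First back edge: f → k.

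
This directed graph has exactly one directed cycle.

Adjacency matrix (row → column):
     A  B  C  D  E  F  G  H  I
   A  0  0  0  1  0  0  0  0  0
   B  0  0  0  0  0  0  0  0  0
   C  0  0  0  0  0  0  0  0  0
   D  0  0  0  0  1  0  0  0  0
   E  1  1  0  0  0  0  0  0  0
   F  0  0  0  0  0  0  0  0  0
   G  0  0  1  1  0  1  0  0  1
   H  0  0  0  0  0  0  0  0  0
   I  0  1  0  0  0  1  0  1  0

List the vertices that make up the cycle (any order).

DFS with gray/black marking from D:
D gray
  E gray
    A gray
      A→D: D is gray → back edge
Back edge closes the cycle D → E → A → D; its vertices are {A, D, E}.

A, D, E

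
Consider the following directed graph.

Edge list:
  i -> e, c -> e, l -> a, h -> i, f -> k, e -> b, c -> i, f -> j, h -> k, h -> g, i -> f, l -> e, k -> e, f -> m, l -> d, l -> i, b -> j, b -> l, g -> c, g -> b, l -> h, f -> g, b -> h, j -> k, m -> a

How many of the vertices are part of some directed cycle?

10

A vertex is on a directed cycle iff it belongs to a strongly connected component of size ≥ 2 (or has a self-loop).
The vertices on cycles are {b, c, e, f, g, h, i, j, k, l} — 10 in total.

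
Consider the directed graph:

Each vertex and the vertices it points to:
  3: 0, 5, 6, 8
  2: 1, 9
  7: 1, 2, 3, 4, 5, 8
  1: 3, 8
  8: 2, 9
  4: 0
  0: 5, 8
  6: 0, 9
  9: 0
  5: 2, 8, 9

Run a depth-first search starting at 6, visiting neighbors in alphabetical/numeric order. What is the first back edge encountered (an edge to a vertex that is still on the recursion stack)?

3->0

DFS from 6 (visiting neighbors in alphabetical/numeric order); mark gray on enter, black on exit:
6 gray
  0 gray
    5 gray
      2 gray
        1 gray
          3 gray
            3→0: 0 is gray → back edge
First back edge: 3 → 0.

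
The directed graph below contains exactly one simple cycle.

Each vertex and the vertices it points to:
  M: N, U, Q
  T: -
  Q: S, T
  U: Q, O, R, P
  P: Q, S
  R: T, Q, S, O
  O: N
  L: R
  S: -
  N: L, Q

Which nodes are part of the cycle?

DFS with gray/black marking from N:
N gray
  L gray
    R gray
      T gray
      T black
      Q gray
        S gray
        S black
        Q→T: T black — skip
      Q black
      R→S: S black — skip
      O gray
        O→N: N is gray → back edge
Back edge closes the cycle N → L → R → O → N; its vertices are {L, N, O, R}.

L, N, O, R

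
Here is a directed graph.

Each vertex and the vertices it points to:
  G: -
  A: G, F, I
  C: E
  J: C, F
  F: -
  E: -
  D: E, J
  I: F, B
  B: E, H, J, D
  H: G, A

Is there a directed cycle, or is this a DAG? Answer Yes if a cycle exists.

Yes

DFS with white/gray/black marking, starting from C:
C gray
  E gray
  E black
C black
G gray
G black
A gray
  A→G: G black — skip
  F gray
  F black
  I gray
    I→F: F black — skip
    B gray
      B→E: E black — skip
      H gray
        H→G: G black — skip
        H→A: A is gray → back edge
Back edge found, so a cycle exists: A → I → B → H → A.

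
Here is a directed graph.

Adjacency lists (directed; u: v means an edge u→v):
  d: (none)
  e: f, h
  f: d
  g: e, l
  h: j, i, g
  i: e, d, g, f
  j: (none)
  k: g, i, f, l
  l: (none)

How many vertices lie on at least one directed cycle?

A vertex is on a directed cycle iff it belongs to a strongly connected component of size ≥ 2 (or has a self-loop).
The vertices on cycles are {e, g, h, i} — 4 in total.

4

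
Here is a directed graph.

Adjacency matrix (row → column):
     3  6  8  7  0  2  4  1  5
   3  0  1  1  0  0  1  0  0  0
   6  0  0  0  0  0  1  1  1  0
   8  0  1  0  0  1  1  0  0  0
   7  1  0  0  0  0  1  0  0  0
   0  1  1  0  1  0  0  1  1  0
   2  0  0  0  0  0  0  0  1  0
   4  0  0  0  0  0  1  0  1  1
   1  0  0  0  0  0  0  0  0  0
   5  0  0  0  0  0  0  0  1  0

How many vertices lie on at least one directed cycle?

4

A vertex is on a directed cycle iff it belongs to a strongly connected component of size ≥ 2 (or has a self-loop).
The vertices on cycles are {0, 3, 7, 8} — 4 in total.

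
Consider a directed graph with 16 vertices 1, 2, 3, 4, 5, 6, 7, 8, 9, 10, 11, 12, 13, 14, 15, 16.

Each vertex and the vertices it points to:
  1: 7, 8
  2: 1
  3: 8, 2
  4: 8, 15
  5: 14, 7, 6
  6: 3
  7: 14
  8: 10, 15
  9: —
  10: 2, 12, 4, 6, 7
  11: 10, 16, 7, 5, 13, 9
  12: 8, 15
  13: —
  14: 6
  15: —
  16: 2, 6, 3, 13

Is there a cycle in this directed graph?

Yes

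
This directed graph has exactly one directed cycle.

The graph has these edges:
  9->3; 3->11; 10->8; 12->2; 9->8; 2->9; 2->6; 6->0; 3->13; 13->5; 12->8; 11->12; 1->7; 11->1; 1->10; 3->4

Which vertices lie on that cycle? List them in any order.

DFS with gray/black marking from 3:
3 gray
  11 gray
    12 gray
      2 gray
        6 gray
          0 gray
          0 black
        6 black
        9 gray
          9→3: 3 is gray → back edge
Back edge closes the cycle 3 → 11 → 12 → 2 → 9 → 3; its vertices are {2, 3, 9, 11, 12}.

2, 3, 9, 11, 12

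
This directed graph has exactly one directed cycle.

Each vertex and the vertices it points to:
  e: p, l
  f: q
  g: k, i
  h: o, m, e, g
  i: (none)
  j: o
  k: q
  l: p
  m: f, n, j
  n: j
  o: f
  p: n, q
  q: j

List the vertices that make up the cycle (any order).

DFS with gray/black marking from o:
o gray
  f gray
    q gray
      j gray
        j→o: o is gray → back edge
Back edge closes the cycle o → f → q → j → o; its vertices are {f, j, o, q}.

f, j, o, q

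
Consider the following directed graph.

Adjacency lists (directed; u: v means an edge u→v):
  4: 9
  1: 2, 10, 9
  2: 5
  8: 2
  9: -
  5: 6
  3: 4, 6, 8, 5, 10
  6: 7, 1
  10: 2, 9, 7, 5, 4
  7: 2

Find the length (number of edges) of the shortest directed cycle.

4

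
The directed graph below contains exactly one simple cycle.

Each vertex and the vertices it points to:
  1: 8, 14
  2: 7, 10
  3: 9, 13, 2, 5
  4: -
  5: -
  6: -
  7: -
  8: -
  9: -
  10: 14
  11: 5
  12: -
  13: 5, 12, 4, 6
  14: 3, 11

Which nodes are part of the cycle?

2, 3, 10, 14

DFS with gray/black marking from 14:
14 gray
  3 gray
    9 gray
    9 black
    13 gray
      5 gray
      5 black
      12 gray
      12 black
      4 gray
      4 black
      6 gray
      6 black
    13 black
    2 gray
      7 gray
      7 black
      10 gray
        10→14: 14 is gray → back edge
Back edge closes the cycle 14 → 3 → 2 → 10 → 14; its vertices are {2, 3, 10, 14}.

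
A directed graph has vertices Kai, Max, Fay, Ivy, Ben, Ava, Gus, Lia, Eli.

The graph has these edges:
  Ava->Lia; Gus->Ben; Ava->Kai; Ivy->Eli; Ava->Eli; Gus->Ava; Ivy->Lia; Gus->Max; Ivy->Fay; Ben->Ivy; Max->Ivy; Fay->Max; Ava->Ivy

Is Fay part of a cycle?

Yes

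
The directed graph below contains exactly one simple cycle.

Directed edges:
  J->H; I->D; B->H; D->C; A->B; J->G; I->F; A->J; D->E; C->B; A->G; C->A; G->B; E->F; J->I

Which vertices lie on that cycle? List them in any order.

A, C, D, I, J

DFS with gray/black marking from D:
D gray
  C gray
    A gray
      G gray
        B gray
          H gray
          H black
        B black
      G black
      A→B: B black — skip
      J gray
        I gray
          F gray
          F black
          I→D: D is gray → back edge
Back edge closes the cycle D → C → A → J → I → D; its vertices are {A, C, D, I, J}.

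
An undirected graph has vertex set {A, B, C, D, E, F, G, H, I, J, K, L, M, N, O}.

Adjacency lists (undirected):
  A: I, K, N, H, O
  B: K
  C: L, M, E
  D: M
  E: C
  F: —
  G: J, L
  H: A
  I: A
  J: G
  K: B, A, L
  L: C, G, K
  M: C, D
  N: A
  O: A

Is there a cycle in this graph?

No

DFS, tracking each vertex's parent; an edge to a visited non-parent vertex closes a cycle.
Start from O:
visit O (parent –)
  visit A (parent O)
    visit I (parent A)
      I–A: parent, skip
    visit K (parent A)
      visit B (parent K)
        B–K: parent, skip
      K–A: parent, skip
      visit L (parent K)
        visit C (parent L)
          C–L: parent, skip
          visit M (parent C)
            M–C: parent, skip
            visit D (parent M)
              D–M: parent, skip
          visit E (parent C)
            E–C: parent, skip
        visit G (parent L)
          visit J (parent G)
            J–G: parent, skip
          G–L: parent, skip
        L–K: parent, skip
    visit N (parent A)
      N–A: parent, skip
    visit H (parent A)
      H–A: parent, skip
    A–O: parent, skip
visit F (parent –)
No non-parent visited neighbor found — the graph is a forest.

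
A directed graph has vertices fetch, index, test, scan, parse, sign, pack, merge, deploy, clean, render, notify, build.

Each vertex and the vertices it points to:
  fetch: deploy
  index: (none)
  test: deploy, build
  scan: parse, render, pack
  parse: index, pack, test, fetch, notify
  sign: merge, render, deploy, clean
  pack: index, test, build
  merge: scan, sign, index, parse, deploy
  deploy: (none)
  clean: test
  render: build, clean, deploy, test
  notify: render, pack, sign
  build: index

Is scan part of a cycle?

scan is on a cycle iff scan can reach itself via ≥1 edge.
scan → parse → notify → sign → merge → scan — yes.

Yes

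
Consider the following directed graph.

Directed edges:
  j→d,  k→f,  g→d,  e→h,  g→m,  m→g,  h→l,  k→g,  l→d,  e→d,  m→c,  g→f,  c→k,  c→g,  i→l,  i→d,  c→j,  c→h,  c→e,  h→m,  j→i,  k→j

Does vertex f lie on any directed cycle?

f lies on a cycle iff there is a path from f back to itself.
Exploring from f, it never reaches itself; equivalently, its strongly connected component is a singleton.

No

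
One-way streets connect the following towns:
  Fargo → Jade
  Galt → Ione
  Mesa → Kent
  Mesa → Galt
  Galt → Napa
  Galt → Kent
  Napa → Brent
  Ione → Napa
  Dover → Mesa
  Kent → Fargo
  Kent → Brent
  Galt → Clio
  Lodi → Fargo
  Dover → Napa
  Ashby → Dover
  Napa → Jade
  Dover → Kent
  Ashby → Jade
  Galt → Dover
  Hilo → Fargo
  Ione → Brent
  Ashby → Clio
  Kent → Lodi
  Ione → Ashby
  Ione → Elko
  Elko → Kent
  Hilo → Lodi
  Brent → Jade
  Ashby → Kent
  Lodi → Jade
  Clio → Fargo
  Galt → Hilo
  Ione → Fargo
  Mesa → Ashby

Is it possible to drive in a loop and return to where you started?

DFS with white/gray/black marking, starting from Ione:
Ione gray
  Elko gray
    Kent gray
      Brent gray
        Jade gray
        Jade black
      Brent black
      Lodi gray
        Fargo gray
          Fargo→Jade: Jade black — skip
        Fargo black
        Lodi→Jade: Jade black — skip
      Lodi black
      Kent→Fargo: Fargo black — skip
    Kent black
  Elko black
  Ione→Fargo: Fargo black — skip
  Ashby gray
    Clio gray
      Clio→Fargo: Fargo black — skip
    Clio black
    Ashby→Kent: Kent black — skip
    Ashby→Jade: Jade black — skip
    Dover gray
      Mesa gray
        Mesa→Ashby: Ashby is gray → back edge
Back edge found, so a cycle exists: Ashby → Dover → Mesa → Ashby.

Yes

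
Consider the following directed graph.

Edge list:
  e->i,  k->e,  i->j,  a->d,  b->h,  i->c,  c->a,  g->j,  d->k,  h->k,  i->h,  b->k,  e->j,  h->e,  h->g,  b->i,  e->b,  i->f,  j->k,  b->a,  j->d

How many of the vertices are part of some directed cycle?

A vertex is on a directed cycle iff it belongs to a strongly connected component of size ≥ 2 (or has a self-loop).
The vertices on cycles are {a, b, c, d, e, g, h, i, j, k} — 10 in total.

10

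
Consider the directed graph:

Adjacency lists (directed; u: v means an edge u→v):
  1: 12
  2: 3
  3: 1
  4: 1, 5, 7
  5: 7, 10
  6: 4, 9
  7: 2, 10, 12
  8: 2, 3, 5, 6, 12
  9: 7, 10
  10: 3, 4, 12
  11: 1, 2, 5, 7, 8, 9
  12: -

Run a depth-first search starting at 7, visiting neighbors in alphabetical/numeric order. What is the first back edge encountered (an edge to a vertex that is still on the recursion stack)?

5->7

DFS from 7 (visiting neighbors in alphabetical/numeric order); mark gray on enter, black on exit:
7 gray
  2 gray
    3 gray
      1 gray
        12 gray
        12 black
      1 black
    3 black
  2 black
  10 gray
    10→3: 3 black — skip
    4 gray
      4→1: 1 black — skip
      5 gray
        5→7: 7 is gray → back edge
First back edge: 5 → 7.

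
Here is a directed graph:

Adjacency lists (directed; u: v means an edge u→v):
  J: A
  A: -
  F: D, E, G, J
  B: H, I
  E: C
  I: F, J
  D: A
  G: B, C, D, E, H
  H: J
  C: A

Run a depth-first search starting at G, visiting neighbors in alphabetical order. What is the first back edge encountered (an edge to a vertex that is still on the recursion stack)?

F->G

DFS from G (visiting neighbors in alphabetical order); mark gray on enter, black on exit:
G gray
  B gray
    H gray
      J gray
        A gray
        A black
      J black
    H black
    I gray
      F gray
        D gray
          D→A: A black — skip
        D black
        E gray
          C gray
            C→A: A black — skip
          C black
        E black
        F→G: G is gray → back edge
First back edge: F → G.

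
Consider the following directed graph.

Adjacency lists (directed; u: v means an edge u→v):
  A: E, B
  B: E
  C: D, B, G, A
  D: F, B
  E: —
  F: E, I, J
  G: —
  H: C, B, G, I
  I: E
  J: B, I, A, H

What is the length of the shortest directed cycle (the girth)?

5

For each vertex v, BFS finds the shortest path from v back to v.
The shortest such closed walk is H → C → D → F → J → H, length 5.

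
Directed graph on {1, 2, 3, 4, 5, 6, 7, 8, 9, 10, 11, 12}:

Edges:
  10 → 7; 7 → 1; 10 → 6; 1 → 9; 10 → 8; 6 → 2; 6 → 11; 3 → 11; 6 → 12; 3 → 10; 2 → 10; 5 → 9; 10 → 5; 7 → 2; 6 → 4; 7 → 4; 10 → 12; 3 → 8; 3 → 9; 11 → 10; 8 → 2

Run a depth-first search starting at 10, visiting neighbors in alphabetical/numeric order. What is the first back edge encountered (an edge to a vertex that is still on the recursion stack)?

2->10

DFS from 10 (visiting neighbors in alphabetical/numeric order); mark gray on enter, black on exit:
10 gray
  5 gray
    9 gray
    9 black
  5 black
  6 gray
    2 gray
      2→10: 10 is gray → back edge
First back edge: 2 → 10.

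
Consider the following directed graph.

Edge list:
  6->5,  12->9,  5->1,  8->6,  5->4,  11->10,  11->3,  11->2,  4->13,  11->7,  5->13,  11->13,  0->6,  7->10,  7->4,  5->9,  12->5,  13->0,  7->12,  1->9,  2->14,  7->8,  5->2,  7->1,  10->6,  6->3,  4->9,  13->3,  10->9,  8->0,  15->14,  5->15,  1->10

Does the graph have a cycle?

Yes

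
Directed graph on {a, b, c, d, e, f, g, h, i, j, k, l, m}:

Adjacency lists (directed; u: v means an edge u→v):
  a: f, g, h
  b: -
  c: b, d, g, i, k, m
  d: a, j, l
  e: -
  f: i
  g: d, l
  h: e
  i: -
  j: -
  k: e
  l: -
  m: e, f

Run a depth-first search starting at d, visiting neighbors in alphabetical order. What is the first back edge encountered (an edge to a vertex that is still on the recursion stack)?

g->d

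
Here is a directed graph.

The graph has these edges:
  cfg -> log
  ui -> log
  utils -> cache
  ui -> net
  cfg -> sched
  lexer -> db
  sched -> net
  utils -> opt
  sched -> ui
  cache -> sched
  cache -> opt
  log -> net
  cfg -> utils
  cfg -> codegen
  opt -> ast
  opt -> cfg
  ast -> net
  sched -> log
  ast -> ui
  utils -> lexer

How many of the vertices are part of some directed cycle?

4

A vertex is on a directed cycle iff it belongs to a strongly connected component of size ≥ 2 (or has a self-loop).
The vertices on cycles are {cfg, opt, cache, utils} — 4 in total.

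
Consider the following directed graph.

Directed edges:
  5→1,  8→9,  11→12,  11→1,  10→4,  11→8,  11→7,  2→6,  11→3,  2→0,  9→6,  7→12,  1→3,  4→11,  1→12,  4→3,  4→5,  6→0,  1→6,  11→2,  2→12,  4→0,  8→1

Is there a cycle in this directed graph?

No

DFS with white/gray/black marking, starting from 5:
5 gray
  1 gray
    12 gray
    12 black
    6 gray
      0 gray
      0 black
    6 black
    3 gray
    3 black
  1 black
5 black
2 gray
  2→6: 6 black — skip
  2→12: 12 black — skip
  2→0: 0 black — skip
2 black
4 gray
  4→5: 5 black — skip
  4→0: 0 black — skip
  11 gray
    11→2: 2 black — skip
    11→1: 1 black — skip
    8 gray
      8→1: 1 black — skip
      9 gray
        9→6: 6 black — skip
      9 black
    8 black
    11→12: 12 black — skip
    11→3: 3 black — skip
    7 gray
      7→12: 12 black — skip
    7 black
  11 black
  4→3: 3 black — skip
4 black
10 gray
  10→4: 4 black — skip
10 black
Every edge goes to a white or black vertex — no back edge, so the graph is acyclic.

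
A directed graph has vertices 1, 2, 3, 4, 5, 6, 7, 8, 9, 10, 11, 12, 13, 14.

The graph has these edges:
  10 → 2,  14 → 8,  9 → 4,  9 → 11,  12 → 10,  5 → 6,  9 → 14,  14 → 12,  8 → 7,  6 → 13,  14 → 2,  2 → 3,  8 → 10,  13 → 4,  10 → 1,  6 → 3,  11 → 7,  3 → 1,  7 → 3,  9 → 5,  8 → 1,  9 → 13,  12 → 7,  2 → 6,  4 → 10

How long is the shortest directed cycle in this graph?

5

For each vertex v, BFS finds the shortest path from v back to v.
The shortest such closed walk is 13 → 4 → 10 → 2 → 6 → 13, length 5.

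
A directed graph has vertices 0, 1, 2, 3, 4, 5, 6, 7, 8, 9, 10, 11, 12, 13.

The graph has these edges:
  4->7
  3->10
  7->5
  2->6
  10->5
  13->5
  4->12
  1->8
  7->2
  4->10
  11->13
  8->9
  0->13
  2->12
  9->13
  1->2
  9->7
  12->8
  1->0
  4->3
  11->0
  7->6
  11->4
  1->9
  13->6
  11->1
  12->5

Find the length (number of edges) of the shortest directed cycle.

5

For each vertex v, BFS finds the shortest path from v back to v.
The shortest such closed walk is 8 → 9 → 7 → 2 → 12 → 8, length 5.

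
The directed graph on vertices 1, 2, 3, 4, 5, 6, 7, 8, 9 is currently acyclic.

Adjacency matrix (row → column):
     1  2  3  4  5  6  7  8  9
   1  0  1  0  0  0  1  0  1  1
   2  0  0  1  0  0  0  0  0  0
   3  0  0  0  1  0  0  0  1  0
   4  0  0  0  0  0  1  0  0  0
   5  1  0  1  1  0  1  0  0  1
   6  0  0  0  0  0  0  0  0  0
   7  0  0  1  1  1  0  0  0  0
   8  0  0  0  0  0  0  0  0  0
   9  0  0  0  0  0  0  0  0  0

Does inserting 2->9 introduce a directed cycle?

Adding 2→9 creates a cycle iff 9 can already reach 2.
Explore from 9: no path reaches 2. The graph stays acyclic.

No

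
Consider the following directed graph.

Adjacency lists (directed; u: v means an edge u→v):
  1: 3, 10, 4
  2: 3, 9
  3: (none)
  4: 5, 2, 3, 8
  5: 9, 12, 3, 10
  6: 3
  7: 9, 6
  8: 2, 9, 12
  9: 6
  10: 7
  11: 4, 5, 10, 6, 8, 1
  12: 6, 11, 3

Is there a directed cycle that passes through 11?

Yes

11 is on a cycle iff 11 can reach itself via ≥1 edge.
11 → 5 → 12 → 11 — yes.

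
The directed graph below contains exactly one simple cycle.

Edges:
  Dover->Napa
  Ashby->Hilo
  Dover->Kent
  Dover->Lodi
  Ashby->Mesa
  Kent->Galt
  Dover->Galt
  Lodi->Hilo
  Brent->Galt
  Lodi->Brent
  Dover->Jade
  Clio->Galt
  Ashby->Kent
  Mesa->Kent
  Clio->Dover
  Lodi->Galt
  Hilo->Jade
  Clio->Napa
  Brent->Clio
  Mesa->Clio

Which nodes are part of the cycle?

DFS with gray/black marking from Clio:
Clio gray
  Napa gray
  Napa black
  Dover gray
    Lodi gray
      Brent gray
        Galt gray
        Galt black
        Brent→Clio: Clio is gray → back edge
Back edge closes the cycle Clio → Dover → Lodi → Brent → Clio; its vertices are {Clio, Lodi, Brent, Dover}.

Clio, Lodi, Brent, Dover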